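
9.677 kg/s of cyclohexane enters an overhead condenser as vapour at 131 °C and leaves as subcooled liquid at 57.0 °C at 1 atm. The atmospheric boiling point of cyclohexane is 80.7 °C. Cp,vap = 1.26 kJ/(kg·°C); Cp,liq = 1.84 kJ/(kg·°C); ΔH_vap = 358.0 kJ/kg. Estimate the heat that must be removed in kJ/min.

vapour 131→80.7 °C: -63.378 kJ/kg
condensation at 80.7 °C: -358 kJ/kg
liquid 80.7→57.0 °C: -43.608 kJ/kg
Δh = -63.378 + -358 + -43.608 = -464.99 kJ/kg
Q = ṁ·Δh = 9.677 kg/s × -464.99 kJ/kg = -4499.7 kJ/s
|Q| = 4499.7 kW = 269980 kJ/min

Q_c = 270000 kJ/min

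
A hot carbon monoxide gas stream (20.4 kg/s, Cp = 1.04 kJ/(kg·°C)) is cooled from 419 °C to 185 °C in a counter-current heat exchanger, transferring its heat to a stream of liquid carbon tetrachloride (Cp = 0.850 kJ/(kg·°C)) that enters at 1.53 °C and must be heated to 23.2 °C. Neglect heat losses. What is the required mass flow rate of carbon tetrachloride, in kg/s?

ṁ_c = 270 kg/s

Heat released by hot stream: Q = 20.4 × 1.04 × (419 − 185) = 4964.5 kJ/s
Energy balance on cold side (adiabatic exchanger): Q = ṁ_c·Cp_c·(T_c,out − T_c,in)
ṁ_c = 4964.5 / [0.850 × (23.2 − 1.53)] = 269.53 kg/s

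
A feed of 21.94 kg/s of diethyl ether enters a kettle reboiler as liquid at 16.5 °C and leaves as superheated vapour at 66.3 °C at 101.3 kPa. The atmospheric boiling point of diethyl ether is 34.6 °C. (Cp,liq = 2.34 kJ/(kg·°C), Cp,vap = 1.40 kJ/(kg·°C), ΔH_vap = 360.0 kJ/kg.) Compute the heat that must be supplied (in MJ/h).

liquid 16.5→34.6 °C: 42.354 kJ/kg
vaporisation at 34.6 °C: 360 kJ/kg
vapour 34.6→66.3 °C: 44.38 kJ/kg
Δh = 42.354 + 360 + 44.38 = 446.73 kJ/kg
Q = ṁ·Δh = 21.94 kg/s × 446.73 kJ/kg = 9801.3 kJ/s
|Q| = 9801.3 kW = 35285 MJ/h

Q = 35300 MJ/h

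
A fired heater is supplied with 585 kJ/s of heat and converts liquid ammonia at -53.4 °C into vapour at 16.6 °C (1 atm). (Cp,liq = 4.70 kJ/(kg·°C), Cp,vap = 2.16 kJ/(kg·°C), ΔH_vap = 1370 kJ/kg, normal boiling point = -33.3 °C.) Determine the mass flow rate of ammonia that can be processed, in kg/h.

Δh = 4.70×(-33.3−-53.4) + 1370 + 2.16×(16.6−-33.3) = 1572.3 kJ/kg
Q = 585 kJ/s = 585 kJ/s = 2.106e+06 kJ/h
ṁ = Q/Δh = 2.106e+06 / 1572.3 = 1339.5 kg/h

ṁ = 1340 kg/h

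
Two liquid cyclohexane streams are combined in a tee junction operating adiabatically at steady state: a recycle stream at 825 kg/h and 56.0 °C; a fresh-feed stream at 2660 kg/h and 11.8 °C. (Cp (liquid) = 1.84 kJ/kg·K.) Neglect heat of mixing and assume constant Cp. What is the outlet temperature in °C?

Energy balance with Q = 0: Σ ṁᵢCp,ᵢ(T_out − Tᵢ) = 0
Σ ṁᵢCp,ᵢTᵢ = 825×1.84×56.0 + 2660×1.84×11.8 = 142760
Σ ṁᵢCp,ᵢ = 825×1.84 + 2660×1.84 = 6412.4
T_out = 142760 / 6412.4 = 22.263 °C

T_out = 22.3 °C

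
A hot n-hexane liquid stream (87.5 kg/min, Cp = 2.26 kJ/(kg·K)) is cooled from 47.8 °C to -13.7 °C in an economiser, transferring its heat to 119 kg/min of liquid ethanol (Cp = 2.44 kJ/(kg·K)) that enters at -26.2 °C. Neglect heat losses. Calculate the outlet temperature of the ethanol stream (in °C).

Heat released by hot stream: Q = 87.5 × 2.26 × (47.8 − -13.7) = 12162 kJ/min
Energy balance on cold side (adiabatic exchanger): Q = ṁ_c·Cp_c·(T_c,out − T_c,in)
T_c,out = -26.2 + 12162/(119 × 2.44) = 15.685 °C

T_c,out = 15.7 °C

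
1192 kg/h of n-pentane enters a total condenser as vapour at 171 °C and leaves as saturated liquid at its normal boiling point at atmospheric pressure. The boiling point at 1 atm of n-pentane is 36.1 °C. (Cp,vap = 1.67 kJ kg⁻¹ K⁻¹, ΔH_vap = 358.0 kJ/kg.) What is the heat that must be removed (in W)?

Q_c = 193000 W

vapour 171→36.1 °C: -225.28 kJ/kg
condensation at 36.1 °C: -358 kJ/kg
Δh = -225.28 + -358 = -583.28 kJ/kg
Q = ṁ·Δh = 1192 kg/h × -583.28 kJ/kg = -695270 kJ/h
|Q| = 193.13 kW = 193130 W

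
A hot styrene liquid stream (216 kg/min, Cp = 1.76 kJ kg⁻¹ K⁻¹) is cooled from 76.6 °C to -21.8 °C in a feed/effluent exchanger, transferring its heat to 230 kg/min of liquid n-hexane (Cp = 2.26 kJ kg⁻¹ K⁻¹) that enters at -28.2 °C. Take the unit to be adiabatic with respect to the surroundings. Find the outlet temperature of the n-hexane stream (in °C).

Heat released by hot stream: Q = 216 × 1.76 × (76.6 − -21.8) = 37408 kJ/min
Energy balance on cold side (adiabatic exchanger): Q = ṁ_c·Cp_c·(T_c,out − T_c,in)
T_c,out = -28.2 + 37408/(230 × 2.26) = 43.766 °C

T_c,out = 43.8 °C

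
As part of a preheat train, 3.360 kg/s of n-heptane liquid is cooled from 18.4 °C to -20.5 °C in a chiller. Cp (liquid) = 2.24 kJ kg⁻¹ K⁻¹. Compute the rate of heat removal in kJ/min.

Q_c = 17600 kJ/min

Q = ṁ·Cp·ΔT = 3.360 × 2.24 × (-20.5 − 18.4) = -292.78 kJ/s
Cooling duty = 17567 kJ/min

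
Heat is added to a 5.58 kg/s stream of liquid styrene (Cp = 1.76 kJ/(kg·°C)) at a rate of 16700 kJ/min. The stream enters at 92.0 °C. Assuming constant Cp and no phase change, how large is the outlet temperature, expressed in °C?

Q = 16700 kJ/min = 278.33 kJ/s
ΔT = Q/(ṁ·Cp) = 278.33/(5.58×1.76) = 28.341 K
T_out = 92.0 + 28.341 = 120.34 °C

T_out = 120 °C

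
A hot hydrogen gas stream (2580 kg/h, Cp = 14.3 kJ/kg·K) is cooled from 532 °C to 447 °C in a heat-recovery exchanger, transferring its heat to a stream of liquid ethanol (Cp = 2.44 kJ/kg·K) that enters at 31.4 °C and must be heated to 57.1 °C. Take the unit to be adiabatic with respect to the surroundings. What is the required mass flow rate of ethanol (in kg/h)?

ṁ_c = 50000 kg/h

Heat released by hot stream: Q = 2580 × 14.3 × (532 − 447) = 3.136e+06 kJ/h
Energy balance on cold side (adiabatic exchanger): Q = ṁ_c·Cp_c·(T_c,out − T_c,in)
ṁ_c = 3.136e+06 / [2.44 × (57.1 − 31.4)] = 50009 kg/h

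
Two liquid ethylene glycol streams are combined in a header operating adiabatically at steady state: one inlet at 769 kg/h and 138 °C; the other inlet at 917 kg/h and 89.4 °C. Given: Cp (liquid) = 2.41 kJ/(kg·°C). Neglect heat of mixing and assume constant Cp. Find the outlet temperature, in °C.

Energy balance with Q = 0: Σ ṁᵢCp,ᵢ(T_out − Tᵢ) = 0
T_out = Σ ṁᵢCp,ᵢTᵢ / Σ ṁᵢCp,ᵢ
      = 453330 / 4063.3 = 111.57 °C

T_out = 112 °C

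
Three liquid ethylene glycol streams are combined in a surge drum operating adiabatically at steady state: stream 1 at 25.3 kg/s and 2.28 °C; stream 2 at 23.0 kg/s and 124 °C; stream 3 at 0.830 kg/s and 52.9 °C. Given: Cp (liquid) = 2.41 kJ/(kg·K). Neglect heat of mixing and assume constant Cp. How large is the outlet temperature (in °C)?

Energy balance with Q = 0: Σ ṁᵢCp,ᵢ(T_out − Tᵢ) = 0
Σ ṁᵢCp,ᵢTᵢ = 25.3×2.41×2.28 + 23.0×2.41×124 + 0.830×2.41×52.9 = 7118.2
Σ ṁᵢCp,ᵢ = 25.3×2.41 + 23.0×2.41 + 0.830×2.41 = 118.4
T_out = 7118.2 / 118.4 = 60.118 °C

T_out = 60.1 °C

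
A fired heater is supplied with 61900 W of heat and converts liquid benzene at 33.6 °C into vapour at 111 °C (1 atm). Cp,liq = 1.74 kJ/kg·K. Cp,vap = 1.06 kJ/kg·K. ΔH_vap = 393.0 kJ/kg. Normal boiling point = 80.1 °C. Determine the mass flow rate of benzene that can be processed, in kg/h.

Δh = 1.74×(80.1−33.6) + 393.0 + 1.06×(111−80.1) = 506.66 kJ/kg
Q = 61900 W = 61.9 kJ/s = 222840 kJ/h
ṁ = Q/Δh = 222840 / 506.66 = 439.82 kg/h

ṁ = 440 kg/h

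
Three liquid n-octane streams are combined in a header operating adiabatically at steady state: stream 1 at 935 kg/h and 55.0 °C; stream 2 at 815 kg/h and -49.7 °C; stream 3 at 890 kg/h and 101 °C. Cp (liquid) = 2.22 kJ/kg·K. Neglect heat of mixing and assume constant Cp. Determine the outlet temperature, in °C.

T_out = 38.2 °C

Energy balance with Q = 0: Σ ṁᵢCp,ᵢ(T_out − Tᵢ) = 0
T_out = Σ ṁᵢCp,ᵢTᵢ / Σ ṁᵢCp,ᵢ
      = 223800 / 5860.8 = 38.185 °C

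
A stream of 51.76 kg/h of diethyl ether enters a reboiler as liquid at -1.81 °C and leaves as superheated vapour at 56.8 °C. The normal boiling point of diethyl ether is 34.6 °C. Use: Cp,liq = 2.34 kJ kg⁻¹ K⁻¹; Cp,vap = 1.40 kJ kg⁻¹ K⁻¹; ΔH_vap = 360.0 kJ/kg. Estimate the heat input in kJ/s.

Q = 6.85 kJ/s

liquid -1.81→34.6 °C: 85.199 kJ/kg
vaporisation at 34.6 °C: 360 kJ/kg
vapour 34.6→56.8 °C: 31.08 kJ/kg
Δh = 85.199 + 360 + 31.08 = 476.28 kJ/kg
Q = ṁ·Δh = 51.76 kg/h × 476.28 kJ/kg = 24652 kJ/h
|Q| = 6.8478 kW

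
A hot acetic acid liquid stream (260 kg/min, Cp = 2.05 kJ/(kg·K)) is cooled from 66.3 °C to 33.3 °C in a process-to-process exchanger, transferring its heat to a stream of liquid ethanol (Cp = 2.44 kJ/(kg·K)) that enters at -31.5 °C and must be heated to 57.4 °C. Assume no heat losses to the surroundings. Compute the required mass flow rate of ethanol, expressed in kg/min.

ṁ_c = 81.1 kg/min

Heat released by hot stream: Q = 260 × 2.05 × (66.3 − 33.3) = 17589 kJ/min
Energy balance on cold side (adiabatic exchanger): Q = ṁ_c·Cp_c·(T_c,out − T_c,in)
ṁ_c = 17589 / [2.44 × (57.4 − -31.5)] = 81.087 kg/min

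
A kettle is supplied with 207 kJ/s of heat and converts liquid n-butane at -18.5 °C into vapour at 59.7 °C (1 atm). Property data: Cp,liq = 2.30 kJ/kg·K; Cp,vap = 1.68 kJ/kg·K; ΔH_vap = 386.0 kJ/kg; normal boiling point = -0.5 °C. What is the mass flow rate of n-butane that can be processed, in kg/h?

Δh = 2.30×(-0.5−-18.5) + 386.0 + 1.68×(59.7−-0.5) = 528.54 kJ/kg
Q = 207 kJ/s = 207 kJ/s = 745200 kJ/h
ṁ = Q/Δh = 745200 / 528.54 = 1409.9 kg/h

ṁ = 1410 kg/h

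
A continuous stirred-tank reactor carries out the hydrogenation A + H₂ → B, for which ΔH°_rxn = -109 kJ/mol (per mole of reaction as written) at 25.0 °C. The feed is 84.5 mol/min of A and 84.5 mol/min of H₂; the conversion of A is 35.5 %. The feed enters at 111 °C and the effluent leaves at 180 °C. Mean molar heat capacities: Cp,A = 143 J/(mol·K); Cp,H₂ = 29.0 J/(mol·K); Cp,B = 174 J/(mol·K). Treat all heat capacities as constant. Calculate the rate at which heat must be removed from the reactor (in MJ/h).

Q_out = 135 MJ/h

Extent of reaction ξ = 0.355 × 84.5 = 29.997 mol/min
Reaction term: ξ·ΔH°_rxn = 29.997 × -109 = -3269.7 kJ/min
Sensible, feed 111→25 °C: -1249.9 kJ/min
Outlet flows (mol/min): A 54.502, H₂ 54.502, B 29.997
Sensible, products 25→180 °C: 2262.1 kJ/min
Q = ΔH = -2257.6 kJ/min = -37.626 kW
Heat removed = 135.45 MJ/h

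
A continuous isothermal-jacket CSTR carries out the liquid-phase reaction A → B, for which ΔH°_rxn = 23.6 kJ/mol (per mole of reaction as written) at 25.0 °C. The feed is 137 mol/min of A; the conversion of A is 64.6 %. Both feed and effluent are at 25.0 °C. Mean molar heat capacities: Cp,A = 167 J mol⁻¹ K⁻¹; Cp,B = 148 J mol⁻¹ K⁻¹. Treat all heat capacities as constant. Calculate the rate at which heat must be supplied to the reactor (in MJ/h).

Extent of reaction ξ = 0.646 × 137 = 88.502 mol/min
Reaction term: ξ·ΔH°_rxn = 88.502 × 23.6 = 2088.6 kJ/min
Q = ΔH = 2088.6 kJ/min = 34.811 kW
Heat supplied = 125.32 MJ/h

Q_in = 125 MJ/h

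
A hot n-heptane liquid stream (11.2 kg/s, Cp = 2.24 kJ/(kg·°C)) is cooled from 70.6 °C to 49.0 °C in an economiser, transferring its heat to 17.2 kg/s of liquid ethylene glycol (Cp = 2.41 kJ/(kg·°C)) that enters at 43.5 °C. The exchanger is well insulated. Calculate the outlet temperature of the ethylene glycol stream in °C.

Heat released by hot stream: Q = 11.2 × 2.24 × (70.6 − 49.0) = 541.9 kJ/s
Energy balance on cold side (adiabatic exchanger): Q = ṁ_c·Cp_c·(T_c,out − T_c,in)
T_c,out = 43.5 + 541.9/(17.2 × 2.41) = 56.573 °C

T_c,out = 56.6 °C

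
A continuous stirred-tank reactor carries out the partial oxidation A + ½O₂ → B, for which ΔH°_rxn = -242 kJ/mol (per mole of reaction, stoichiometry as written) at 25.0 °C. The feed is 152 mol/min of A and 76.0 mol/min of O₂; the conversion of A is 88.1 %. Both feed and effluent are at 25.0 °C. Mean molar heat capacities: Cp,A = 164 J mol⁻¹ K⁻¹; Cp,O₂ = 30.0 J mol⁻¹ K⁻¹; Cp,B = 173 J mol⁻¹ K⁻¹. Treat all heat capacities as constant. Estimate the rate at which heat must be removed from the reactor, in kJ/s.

Extent of reaction ξ = 0.881 × 152 = 133.91 mol/min
Reaction term: ξ·ΔH°_rxn = 133.91 × -242 = -32407 kJ/min
Q = ΔH = -32407 kJ/min = -540.11 kW
Heat removed = 540.11 kJ/s

Q_out = 540 kJ/s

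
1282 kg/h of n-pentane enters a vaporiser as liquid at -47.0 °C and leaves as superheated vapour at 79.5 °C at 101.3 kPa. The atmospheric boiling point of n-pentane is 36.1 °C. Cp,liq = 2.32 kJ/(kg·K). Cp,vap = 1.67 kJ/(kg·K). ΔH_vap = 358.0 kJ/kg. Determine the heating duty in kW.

liquid -47.0→36.1 °C: 192.79 kJ/kg
vaporisation at 36.1 °C: 358 kJ/kg
vapour 36.1→79.5 °C: 72.478 kJ/kg
Δh = 192.79 + 358 + 72.478 = 623.27 kJ/kg
Q = ṁ·Δh = 1282 kg/h × 623.27 kJ/kg = 799030 kJ/h
|Q| = 221.95 kW

Q = 222 kW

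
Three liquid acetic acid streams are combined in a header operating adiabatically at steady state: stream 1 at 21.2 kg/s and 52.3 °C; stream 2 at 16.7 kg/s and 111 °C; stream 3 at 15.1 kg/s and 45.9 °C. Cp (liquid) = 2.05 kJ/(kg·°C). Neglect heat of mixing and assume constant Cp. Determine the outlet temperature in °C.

No heat crosses the boundary, so H_out = H_in.
Σ ṁᵢCp,ᵢTᵢ = 21.2×2.05×52.3 + 16.7×2.05×111 + 15.1×2.05×45.9 = 7493.9
Σ ṁᵢCp,ᵢ = 21.2×2.05 + 16.7×2.05 + 15.1×2.05 = 108.65
T_out = 7493.9 / 108.65 = 68.973 °C

T_out = 69.0 °C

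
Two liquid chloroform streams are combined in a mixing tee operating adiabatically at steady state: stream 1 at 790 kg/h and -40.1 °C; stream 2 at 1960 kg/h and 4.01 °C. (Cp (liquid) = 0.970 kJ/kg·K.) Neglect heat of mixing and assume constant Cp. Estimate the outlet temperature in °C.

Energy balance with Q = 0: Σ ṁᵢCp,ᵢ(T_out − Tᵢ) = 0
T_out = Σ ṁᵢCp,ᵢTᵢ / Σ ṁᵢCp,ᵢ
      = -23105 / 2667.5 = -8.6616 °C

T_out = -8.66 °C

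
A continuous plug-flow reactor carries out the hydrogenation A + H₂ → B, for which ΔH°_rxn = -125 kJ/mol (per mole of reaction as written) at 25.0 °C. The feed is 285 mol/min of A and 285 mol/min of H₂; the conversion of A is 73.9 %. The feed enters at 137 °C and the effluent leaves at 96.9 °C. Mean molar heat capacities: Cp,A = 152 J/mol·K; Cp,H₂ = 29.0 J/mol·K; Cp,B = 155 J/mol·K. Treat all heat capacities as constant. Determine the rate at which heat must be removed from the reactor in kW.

Q_out = 480 kW

Extent of reaction ξ = 0.739 × 285 = 210.62 mol/min
Reaction term: ξ·ΔH°_rxn = 210.62 × -125 = -26327 kJ/min
Sensible, feed 137→25 °C: -5777.5 kJ/min
Outlet flows (mol/min): A 74.385, H₂ 74.385, B 210.62
Sensible, products 25→96.9 °C: 3315.2 kJ/min
Q = ΔH = -28789 kJ/min = -479.82 kW
Heat removed = 479.82 kW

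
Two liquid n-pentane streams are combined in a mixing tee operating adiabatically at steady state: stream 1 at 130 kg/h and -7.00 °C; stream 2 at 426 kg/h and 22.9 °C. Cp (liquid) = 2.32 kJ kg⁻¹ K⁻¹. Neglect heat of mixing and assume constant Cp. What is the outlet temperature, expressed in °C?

T_out = 15.9 °C

Energy balance with Q = 0: Σ ṁᵢCp,ᵢ(T_out − Tᵢ) = 0
Σ ṁᵢCp,ᵢTᵢ = 130×2.32×-7.00 + 426×2.32×22.9 = 20521
Σ ṁᵢCp,ᵢ = 130×2.32 + 426×2.32 = 1289.9
T_out = 20521 / 1289.9 = 15.909 °C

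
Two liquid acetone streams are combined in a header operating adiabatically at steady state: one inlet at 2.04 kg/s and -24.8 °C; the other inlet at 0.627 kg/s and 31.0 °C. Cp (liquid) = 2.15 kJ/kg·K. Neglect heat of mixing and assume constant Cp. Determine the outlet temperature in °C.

T_out = -11.7 °C

Energy balance with Q = 0: Σ ṁᵢCp,ᵢ(T_out − Tᵢ) = 0
T_out = Σ ṁᵢCp,ᵢTᵢ / Σ ṁᵢCp,ᵢ
      = -66.983 / 5.734 = -11.682 °C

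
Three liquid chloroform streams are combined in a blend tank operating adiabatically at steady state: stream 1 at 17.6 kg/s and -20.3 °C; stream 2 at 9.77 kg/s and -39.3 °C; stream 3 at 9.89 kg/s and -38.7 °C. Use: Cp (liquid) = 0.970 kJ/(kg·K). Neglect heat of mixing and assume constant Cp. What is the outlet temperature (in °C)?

No heat crosses the boundary, so H_out = H_in.
T_out = Σ ṁᵢCp,ᵢTᵢ / Σ ṁᵢCp,ᵢ
      = -1090.3 / 36.142 = -30.166 °C

T_out = -30.2 °C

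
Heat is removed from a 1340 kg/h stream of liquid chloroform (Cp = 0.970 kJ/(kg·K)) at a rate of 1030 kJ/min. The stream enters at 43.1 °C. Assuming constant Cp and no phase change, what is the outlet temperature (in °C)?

T_out = -4.45 °C

Q = 1030 kJ/min = 61800 kJ/h
ΔT = Q/(ṁ·Cp) = 61800/(1340×0.970) = 47.546 K
T_out = 43.1 − 47.546 = -4.4458 °C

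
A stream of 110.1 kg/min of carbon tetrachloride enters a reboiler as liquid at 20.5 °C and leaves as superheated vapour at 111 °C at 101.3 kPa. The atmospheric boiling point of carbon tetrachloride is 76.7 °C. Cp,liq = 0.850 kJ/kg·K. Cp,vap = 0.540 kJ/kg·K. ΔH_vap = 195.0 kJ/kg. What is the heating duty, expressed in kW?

liquid 20.5→76.7 °C: 47.77 kJ/kg
vaporisation at 76.7 °C: 195 kJ/kg
vapour 76.7→111 °C: 18.522 kJ/kg
Δh = 47.77 + 195 + 18.522 = 261.29 kJ/kg
Q = ṁ·Δh = 110.1 kg/min × 261.29 kJ/kg = 28768 kJ/min
|Q| = 479.47 kW

Q = 479 kW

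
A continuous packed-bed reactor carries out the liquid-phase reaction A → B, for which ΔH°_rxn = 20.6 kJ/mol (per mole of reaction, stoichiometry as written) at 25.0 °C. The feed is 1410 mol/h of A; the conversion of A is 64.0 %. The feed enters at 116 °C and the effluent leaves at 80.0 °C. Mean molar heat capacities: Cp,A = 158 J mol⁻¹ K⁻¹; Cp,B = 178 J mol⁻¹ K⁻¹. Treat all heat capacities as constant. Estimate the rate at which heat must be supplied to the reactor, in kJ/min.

Extent of reaction ξ = 0.640 × 1410 = 902.4 mol/h
Reaction term: ξ·ΔH°_rxn = 902.4 × 20.6 = 18589 kJ/h
Sensible, feed 116→25 °C: -20273 kJ/h
Outlet flows (mol/h): A 507.6, B 902.4
Sensible, products 25→80.0 °C: 13246 kJ/h
Q = ΔH = 11562 kJ/h = 3.2117 kW
Heat supplied = 192.7 kJ/min

Q_in = 193 kJ/min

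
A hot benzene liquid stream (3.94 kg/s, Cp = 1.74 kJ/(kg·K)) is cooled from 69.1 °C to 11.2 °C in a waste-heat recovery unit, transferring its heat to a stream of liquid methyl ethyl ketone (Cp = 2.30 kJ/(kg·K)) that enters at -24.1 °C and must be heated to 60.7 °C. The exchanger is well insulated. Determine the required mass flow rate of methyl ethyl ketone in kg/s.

Heat released by hot stream: Q = 3.94 × 1.74 × (69.1 − 11.2) = 396.94 kJ/s
Energy balance on cold side (adiabatic exchanger): Q = ṁ_c·Cp_c·(T_c,out − T_c,in)
ṁ_c = 396.94 / [2.30 × (60.7 − -24.1)] = 2.0352 kg/s

ṁ_c = 2.04 kg/s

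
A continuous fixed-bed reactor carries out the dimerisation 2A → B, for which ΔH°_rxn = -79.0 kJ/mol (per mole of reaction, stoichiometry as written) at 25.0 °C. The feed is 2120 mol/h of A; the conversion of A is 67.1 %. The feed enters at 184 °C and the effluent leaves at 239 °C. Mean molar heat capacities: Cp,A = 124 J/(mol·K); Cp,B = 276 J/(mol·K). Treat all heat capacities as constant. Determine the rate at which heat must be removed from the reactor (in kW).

Extent of reaction ξ = 0.671 × 2120 / 2 = 711.26 mol/h
Reaction term: ξ·ΔH°_rxn = 711.26 × -79.0 = -56190 kJ/h
Sensible, feed 184→25 °C: -41798 kJ/h
Outlet flows (mol/h): A 697.48, B 711.26
Sensible, products 25→239 °C: 60518 kJ/h
Q = ΔH = -37469 kJ/h = -10.408 kW
Heat removed = 10.408 kW

Q_out = 10.4 kW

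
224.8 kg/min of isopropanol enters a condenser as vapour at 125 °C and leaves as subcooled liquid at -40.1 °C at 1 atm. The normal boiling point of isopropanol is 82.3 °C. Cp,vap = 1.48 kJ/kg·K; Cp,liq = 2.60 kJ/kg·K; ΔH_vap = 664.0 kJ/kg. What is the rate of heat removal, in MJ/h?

vapour 125→82.3 °C: -63.196 kJ/kg
condensation at 82.3 °C: -664 kJ/kg
liquid 82.3→-40.1 °C: -318.24 kJ/kg
Δh = -63.196 + -664 + -318.24 = -1045.4 kJ/kg
Q = ṁ·Δh = 224.8 kg/min × -1045.4 kJ/kg = -235010 kJ/min
|Q| = 3916.9 kW = 14101 MJ/h

Q_c = 14100 MJ/h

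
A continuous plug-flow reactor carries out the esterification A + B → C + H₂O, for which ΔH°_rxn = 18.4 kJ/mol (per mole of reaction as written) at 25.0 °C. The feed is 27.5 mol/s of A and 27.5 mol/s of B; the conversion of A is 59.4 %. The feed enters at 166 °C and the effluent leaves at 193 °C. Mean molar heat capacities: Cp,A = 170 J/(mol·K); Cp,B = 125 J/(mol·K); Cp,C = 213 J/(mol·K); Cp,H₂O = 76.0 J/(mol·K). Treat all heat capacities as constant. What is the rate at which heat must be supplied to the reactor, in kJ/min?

Q_in = 30200 kJ/min

Extent of reaction ξ = 0.594 × 27.5 = 16.335 mol/s
Reaction term: ξ·ΔH°_rxn = 16.335 × 18.4 = 300.56 kJ/s
Sensible, feed 166→25 °C: -1143.9 kJ/s
Outlet flows (mol/s): A 11.165, B 11.165, C 16.335, H₂O 16.335
Sensible, products 25→193 °C: 1346.4 kJ/s
Q = ΔH = 503.14 kJ/s = 503.14 kW
Heat supplied = 30188 kJ/min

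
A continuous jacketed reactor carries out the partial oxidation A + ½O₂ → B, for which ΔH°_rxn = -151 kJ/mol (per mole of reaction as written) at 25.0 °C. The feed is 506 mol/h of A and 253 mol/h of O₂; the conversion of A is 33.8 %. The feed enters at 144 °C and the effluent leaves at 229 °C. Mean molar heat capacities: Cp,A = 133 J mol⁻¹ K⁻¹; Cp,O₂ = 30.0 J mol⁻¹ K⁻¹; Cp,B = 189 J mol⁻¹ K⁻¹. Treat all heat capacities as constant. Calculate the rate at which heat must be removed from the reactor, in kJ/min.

Q_out = 300 kJ/min

Extent of reaction ξ = 0.338 × 506 = 171.03 mol/h
Reaction term: ξ·ΔH°_rxn = 171.03 × -151 = -25825 kJ/h
Sensible, feed 144→25 °C: -8911.7 kJ/h
Outlet flows (mol/h): A 334.97, O₂ 167.49, B 171.03
Sensible, products 25→229 °C: 16708 kJ/h
Q = ΔH = -18029 kJ/h = -5.0081 kW
Heat removed = 300.49 kJ/min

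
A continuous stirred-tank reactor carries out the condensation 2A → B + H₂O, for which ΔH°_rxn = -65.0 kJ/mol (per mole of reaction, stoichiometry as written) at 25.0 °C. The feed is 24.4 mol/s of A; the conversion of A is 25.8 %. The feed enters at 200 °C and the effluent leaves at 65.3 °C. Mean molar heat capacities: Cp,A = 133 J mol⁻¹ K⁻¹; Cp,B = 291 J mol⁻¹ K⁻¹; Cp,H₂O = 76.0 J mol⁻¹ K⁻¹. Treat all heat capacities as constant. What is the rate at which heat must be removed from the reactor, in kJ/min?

Extent of reaction ξ = 0.258 × 24.4 / 2 = 3.1476 mol/s
Reaction term: ξ·ΔH°_rxn = 3.1476 × -65.0 = -204.59 kJ/s
Sensible, feed 200→25 °C: -567.91 kJ/s
Outlet flows (mol/s): A 18.105, B 3.1476, H₂O 3.1476
Sensible, products 25→65.3 °C: 143.59 kJ/s
Q = ΔH = -628.91 kJ/s = -628.91 kW
Heat removed = 37735 kJ/min

Q_out = 37700 kJ/min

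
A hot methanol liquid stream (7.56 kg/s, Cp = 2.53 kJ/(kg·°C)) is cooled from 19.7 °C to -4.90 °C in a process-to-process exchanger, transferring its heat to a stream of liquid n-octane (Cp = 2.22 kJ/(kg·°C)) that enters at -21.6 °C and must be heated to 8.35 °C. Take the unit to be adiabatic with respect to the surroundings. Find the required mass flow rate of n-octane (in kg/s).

Heat released by hot stream: Q = 7.56 × 2.53 × (19.7 − -4.90) = 470.52 kJ/s
Energy balance on cold side (adiabatic exchanger): Q = ṁ_c·Cp_c·(T_c,out − T_c,in)
ṁ_c = 470.52 / [2.22 × (8.35 − -21.6)] = 7.0766 kg/s

ṁ_c = 7.08 kg/s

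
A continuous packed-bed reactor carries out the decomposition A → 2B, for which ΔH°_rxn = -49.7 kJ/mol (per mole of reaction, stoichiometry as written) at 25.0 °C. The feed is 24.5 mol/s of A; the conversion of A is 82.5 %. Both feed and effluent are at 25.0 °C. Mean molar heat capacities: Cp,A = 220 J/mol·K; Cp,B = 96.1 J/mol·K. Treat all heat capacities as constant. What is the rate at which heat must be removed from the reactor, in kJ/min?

Extent of reaction ξ = 0.825 × 24.5 = 20.212 mol/s
Reaction term: ξ·ΔH°_rxn = 20.212 × -49.7 = -1004.6 kJ/s
Q = ΔH = -1004.6 kJ/s = -1004.6 kW
Heat removed = 60274 kJ/min

Q_out = 60300 kJ/min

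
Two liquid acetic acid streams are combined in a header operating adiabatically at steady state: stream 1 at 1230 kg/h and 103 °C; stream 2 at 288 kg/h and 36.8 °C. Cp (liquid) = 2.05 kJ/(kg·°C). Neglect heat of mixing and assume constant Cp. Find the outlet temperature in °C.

No heat crosses the boundary, so H_out = H_in.
T_out = Σ ṁᵢCp,ᵢTᵢ / Σ ṁᵢCp,ᵢ
      = 281440 / 3111.9 = 90.44 °C

T_out = 90.4 °C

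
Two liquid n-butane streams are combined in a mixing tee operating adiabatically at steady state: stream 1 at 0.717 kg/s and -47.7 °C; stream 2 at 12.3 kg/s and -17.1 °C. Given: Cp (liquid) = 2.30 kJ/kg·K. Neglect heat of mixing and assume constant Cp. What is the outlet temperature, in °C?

Energy balance with Q = 0: Σ ṁᵢCp,ᵢ(T_out − Tᵢ) = 0
T_out = Σ ṁᵢCp,ᵢTᵢ / Σ ṁᵢCp,ᵢ
      = -562.42 / 29.939 = -18.786 °C

T_out = -18.8 °C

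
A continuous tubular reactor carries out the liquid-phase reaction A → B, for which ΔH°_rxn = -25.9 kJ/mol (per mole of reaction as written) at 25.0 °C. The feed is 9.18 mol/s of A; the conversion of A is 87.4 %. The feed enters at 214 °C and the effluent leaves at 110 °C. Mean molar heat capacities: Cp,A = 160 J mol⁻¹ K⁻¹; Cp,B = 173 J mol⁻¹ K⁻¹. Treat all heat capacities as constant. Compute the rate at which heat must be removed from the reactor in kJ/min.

Q_out = 21100 kJ/min

Extent of reaction ξ = 0.874 × 9.18 = 8.0233 mol/s
Reaction term: ξ·ΔH°_rxn = 8.0233 × -25.9 = -207.8 kJ/s
Sensible, feed 214→25 °C: -277.6 kJ/s
Outlet flows (mol/s): A 1.1567, B 8.0233
Sensible, products 25→110 °C: 133.71 kJ/s
Q = ΔH = -351.69 kJ/s = -351.69 kW
Heat removed = 21102 kJ/min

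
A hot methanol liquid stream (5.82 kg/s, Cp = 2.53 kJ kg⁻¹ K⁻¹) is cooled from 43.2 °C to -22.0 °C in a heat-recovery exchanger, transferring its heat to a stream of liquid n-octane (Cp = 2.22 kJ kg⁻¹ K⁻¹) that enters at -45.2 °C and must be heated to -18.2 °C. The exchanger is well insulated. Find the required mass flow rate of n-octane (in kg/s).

Heat released by hot stream: Q = 5.82 × 2.53 × (43.2 − -22.0) = 960.04 kJ/s
Energy balance on cold side (adiabatic exchanger): Q = ṁ_c·Cp_c·(T_c,out − T_c,in)
ṁ_c = 960.04 / [2.22 × (-18.2 − -45.2)] = 16.017 kg/s

ṁ_c = 16.0 kg/s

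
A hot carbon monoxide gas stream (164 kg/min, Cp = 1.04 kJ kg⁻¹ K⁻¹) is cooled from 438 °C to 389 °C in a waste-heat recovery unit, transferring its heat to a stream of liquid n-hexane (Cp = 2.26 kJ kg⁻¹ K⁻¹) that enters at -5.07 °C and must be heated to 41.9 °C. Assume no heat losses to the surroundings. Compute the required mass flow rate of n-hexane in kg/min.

Heat released by hot stream: Q = 164 × 1.04 × (438 − 389) = 8357.4 kJ/min
Energy balance on cold side (adiabatic exchanger): Q = ṁ_c·Cp_c·(T_c,out − T_c,in)
ṁ_c = 8357.4 / [2.26 × (41.9 − -5.07)] = 78.731 kg/min

ṁ_c = 78.7 kg/min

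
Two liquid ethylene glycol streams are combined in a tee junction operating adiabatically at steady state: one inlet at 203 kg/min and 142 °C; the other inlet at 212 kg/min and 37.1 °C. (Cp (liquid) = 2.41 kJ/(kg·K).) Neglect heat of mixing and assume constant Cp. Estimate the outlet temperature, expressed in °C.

T_out = 88.4 °C

Adiabatic, steady state ⇒ Σ ṁᵢCp,ᵢ(T_out − Tᵢ) = 0
T_out = Σ ṁᵢCp,ᵢTᵢ / Σ ṁᵢCp,ᵢ
      = 88426 / 1000.2 = 88.413 °C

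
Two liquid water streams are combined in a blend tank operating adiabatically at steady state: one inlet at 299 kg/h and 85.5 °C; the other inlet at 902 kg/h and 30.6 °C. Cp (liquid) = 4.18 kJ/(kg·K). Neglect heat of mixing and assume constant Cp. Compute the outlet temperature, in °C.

Energy balance with Q = 0: Σ ṁᵢCp,ᵢ(T_out − Tᵢ) = 0
Σ ṁᵢCp,ᵢTᵢ = 299×4.18×85.5 + 902×4.18×30.6 = 222230
Σ ṁᵢCp,ᵢ = 299×4.18 + 902×4.18 = 5020.2
T_out = 222230 / 5020.2 = 44.268 °C

T_out = 44.3 °C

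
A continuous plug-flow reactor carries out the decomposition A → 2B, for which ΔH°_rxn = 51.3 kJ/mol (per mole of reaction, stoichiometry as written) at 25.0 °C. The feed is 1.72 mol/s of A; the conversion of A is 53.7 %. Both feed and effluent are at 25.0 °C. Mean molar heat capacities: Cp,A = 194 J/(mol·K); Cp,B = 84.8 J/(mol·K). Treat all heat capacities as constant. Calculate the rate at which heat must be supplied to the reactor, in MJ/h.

Extent of reaction ξ = 0.537 × 1.72 = 0.92364 mol/s
Reaction term: ξ·ΔH°_rxn = 0.92364 × 51.3 = 47.383 kJ/s
Q = ΔH = 47.383 kJ/s = 47.383 kW
Heat supplied = 170.58 MJ/h

Q_in = 171 MJ/h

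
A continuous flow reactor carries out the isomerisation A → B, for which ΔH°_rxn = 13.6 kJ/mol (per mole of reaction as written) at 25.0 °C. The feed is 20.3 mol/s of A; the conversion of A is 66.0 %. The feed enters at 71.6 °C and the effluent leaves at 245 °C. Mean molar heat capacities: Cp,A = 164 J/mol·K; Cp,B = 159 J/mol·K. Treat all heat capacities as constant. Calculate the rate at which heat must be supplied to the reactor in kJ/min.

Extent of reaction ξ = 0.660 × 20.3 = 13.398 mol/s
Reaction term: ξ·ΔH°_rxn = 13.398 × 13.6 = 182.21 kJ/s
Sensible, feed 71.6→25 °C: -155.14 kJ/s
Outlet flows (mol/s): A 6.902, B 13.398
Sensible, products 25→245 °C: 717.69 kJ/s
Q = ΔH = 744.76 kJ/s = 744.76 kW
Heat supplied = 44685 kJ/min

Q_in = 44700 kJ/min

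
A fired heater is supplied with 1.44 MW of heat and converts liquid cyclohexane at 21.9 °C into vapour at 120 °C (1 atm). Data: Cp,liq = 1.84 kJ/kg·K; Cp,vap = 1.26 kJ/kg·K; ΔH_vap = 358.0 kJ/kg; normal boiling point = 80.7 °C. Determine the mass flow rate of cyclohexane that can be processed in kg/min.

ṁ = 168 kg/min

Δh = 1.84×(80.7−21.9) + 358.0 + 1.26×(120−80.7) = 515.71 kJ/kg
Q = 1.44 MW = 1440 kJ/s = 86400 kJ/min
ṁ = Q/Δh = 86400 / 515.71 = 167.54 kg/min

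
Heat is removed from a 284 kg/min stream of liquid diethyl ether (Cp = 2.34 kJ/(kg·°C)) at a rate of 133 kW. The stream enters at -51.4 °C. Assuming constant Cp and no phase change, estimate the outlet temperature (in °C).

Q = 133 kW = 7980 kJ/min
ΔT = Q/(ṁ·Cp) = 7980/(284×2.34) = 12.008 K
T_out = -51.4 − 12.008 = -63.408 °C

T_out = -63.4 °C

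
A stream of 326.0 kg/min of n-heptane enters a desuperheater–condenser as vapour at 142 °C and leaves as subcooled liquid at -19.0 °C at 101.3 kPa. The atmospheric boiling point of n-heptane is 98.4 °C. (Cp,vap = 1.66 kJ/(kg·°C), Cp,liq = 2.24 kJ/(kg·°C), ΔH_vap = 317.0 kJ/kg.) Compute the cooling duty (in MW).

Q_c = 3.54 MW

vapour 142→98.4 °C: -72.376 kJ/kg
condensation at 98.4 °C: -317 kJ/kg
liquid 98.4→-19.0 °C: -262.98 kJ/kg
Δh = -72.376 + -317 + -262.98 = -652.35 kJ/kg
Q = ṁ·Δh = 326.0 kg/min × -652.35 kJ/kg = -212670 kJ/min
|Q| = 3544.4 kW = 3.5444 MW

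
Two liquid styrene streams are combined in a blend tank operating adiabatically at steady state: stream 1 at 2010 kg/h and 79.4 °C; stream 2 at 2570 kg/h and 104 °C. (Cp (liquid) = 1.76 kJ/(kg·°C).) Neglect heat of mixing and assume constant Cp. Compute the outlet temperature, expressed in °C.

T_out = 93.2 °C

Energy balance with Q = 0: Σ ṁᵢCp,ᵢ(T_out − Tᵢ) = 0
T_out = Σ ṁᵢCp,ᵢTᵢ / Σ ṁᵢCp,ᵢ
      = 751300 / 8060.8 = 93.204 °C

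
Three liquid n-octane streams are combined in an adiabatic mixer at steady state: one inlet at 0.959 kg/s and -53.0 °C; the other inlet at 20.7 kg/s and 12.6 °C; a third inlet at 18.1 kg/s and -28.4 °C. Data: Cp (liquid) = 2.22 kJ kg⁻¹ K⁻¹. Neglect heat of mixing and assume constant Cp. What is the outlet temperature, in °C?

No heat crosses the boundary, so H_out = H_in.
T_out = Σ ṁᵢCp,ᵢTᵢ / Σ ṁᵢCp,ᵢ
      = -674.98 / 88.265 = -7.6472 °C

T_out = -7.65 °C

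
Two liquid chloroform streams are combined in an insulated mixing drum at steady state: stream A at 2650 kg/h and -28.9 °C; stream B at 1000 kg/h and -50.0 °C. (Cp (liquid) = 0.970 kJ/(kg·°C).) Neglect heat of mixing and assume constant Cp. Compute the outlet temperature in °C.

T_out = -34.7 °C

No heat crosses the boundary, so H_out = H_in.
T_out = Σ ṁᵢCp,ᵢTᵢ / Σ ṁᵢCp,ᵢ
      = -122790 / 3540.5 = -34.681 °C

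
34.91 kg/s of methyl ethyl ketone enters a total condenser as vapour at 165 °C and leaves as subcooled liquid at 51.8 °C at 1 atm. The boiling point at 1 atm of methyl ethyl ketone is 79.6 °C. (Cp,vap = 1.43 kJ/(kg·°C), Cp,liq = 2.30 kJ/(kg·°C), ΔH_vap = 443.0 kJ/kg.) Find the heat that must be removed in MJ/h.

Q_c = 79100 MJ/h

vapour 165→79.6 °C: -122.12 kJ/kg
condensation at 79.6 °C: -443 kJ/kg
liquid 79.6→51.8 °C: -63.94 kJ/kg
Δh = -122.12 + -443 + -63.94 = -629.06 kJ/kg
Q = ṁ·Δh = 34.91 kg/s × -629.06 kJ/kg = -21961 kJ/s
|Q| = 21961 kW = 79058 MJ/h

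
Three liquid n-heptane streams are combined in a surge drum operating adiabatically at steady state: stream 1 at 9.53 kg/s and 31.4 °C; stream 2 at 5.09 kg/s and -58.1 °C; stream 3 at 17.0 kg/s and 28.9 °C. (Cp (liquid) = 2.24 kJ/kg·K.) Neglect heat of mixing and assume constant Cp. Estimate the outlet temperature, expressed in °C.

No heat crosses the boundary, so H_out = H_in.
T_out = Σ ṁᵢCp,ᵢTᵢ / Σ ṁᵢCp,ᵢ
      = 1108.4 / 70.829 = 15.649 °C

T_out = 15.6 °C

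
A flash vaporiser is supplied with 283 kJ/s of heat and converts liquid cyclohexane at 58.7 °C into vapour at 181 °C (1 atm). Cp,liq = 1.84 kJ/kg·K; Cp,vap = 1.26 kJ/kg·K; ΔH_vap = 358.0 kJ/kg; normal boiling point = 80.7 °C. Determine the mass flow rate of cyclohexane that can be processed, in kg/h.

Δh = 1.84×(80.7−58.7) + 358.0 + 1.26×(181−80.7) = 524.86 kJ/kg
Q = 283 kJ/s = 283 kJ/s = 1.0188e+06 kJ/h
ṁ = Q/Δh = 1.0188e+06 / 524.86 = 1941.1 kg/h

ṁ = 1940 kg/h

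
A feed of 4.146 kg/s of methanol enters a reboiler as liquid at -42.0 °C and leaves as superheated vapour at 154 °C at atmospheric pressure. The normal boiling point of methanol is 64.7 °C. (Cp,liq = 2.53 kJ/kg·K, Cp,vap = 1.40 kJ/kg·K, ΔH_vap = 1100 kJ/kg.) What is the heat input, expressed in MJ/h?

liquid -42.0→64.7 °C: 269.95 kJ/kg
vaporisation at 64.7 °C: 1100 kJ/kg
vapour 64.7→154 °C: 125.02 kJ/kg
Δh = 269.95 + 1100 + 125.02 = 1495 kJ/kg
Q = ṁ·Δh = 4.146 kg/s × 1495 kJ/kg = 6198.1 kJ/s
|Q| = 6198.1 kW = 22313 MJ/h

Q = 22300 MJ/h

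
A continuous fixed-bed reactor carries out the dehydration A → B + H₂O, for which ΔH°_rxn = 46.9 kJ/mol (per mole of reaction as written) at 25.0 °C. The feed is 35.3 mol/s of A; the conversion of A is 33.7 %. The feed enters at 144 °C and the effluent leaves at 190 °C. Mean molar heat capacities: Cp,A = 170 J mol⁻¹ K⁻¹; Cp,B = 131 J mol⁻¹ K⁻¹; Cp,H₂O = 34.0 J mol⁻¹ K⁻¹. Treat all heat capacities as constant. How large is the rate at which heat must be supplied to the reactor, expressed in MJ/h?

Q_in = 2970 MJ/h

Extent of reaction ξ = 0.337 × 35.3 = 11.896 mol/s
Reaction term: ξ·ΔH°_rxn = 11.896 × 46.9 = 557.93 kJ/s
Sensible, feed 144→25 °C: -714.12 kJ/s
Outlet flows (mol/s): A 23.404, B 11.896, H₂O 11.896
Sensible, products 25→190 °C: 980.35 kJ/s
Q = ΔH = 824.16 kJ/s = 824.16 kW
Heat supplied = 2967 MJ/h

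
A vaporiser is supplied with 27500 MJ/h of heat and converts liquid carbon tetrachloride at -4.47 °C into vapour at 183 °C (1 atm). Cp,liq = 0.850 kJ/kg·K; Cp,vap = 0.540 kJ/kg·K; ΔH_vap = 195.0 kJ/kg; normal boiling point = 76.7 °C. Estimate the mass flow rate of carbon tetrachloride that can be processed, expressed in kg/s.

Δh = 0.850×(76.7−-4.47) + 195.0 + 0.540×(183−76.7) = 321.4 kJ/kg
Q = 27500 MJ/h = 7638.9 kJ/s = 7638.9 kJ/s
ṁ = Q/Δh = 7638.9 / 321.4 = 23.768 kg/s

ṁ = 23.8 kg/s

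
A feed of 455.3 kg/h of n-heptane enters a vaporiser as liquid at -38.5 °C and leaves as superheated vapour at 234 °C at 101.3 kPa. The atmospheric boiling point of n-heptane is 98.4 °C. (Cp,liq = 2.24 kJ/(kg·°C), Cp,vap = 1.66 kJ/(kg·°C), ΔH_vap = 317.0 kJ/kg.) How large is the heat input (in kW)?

liquid -38.5→98.4 °C: 306.66 kJ/kg
vaporisation at 98.4 °C: 317 kJ/kg
vapour 98.4→234 °C: 225.1 kJ/kg
Δh = 306.66 + 317 + 225.1 = 848.75 kJ/kg
Q = ṁ·Δh = 455.3 kg/h × 848.75 kJ/kg = 386440 kJ/h
|Q| = 107.34 kW

Q = 107 kW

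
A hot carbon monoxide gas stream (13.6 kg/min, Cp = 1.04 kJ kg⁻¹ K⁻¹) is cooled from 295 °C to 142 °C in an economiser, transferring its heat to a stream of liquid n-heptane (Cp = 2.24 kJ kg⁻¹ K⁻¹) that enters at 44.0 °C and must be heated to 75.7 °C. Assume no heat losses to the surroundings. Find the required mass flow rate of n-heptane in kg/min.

Heat released by hot stream: Q = 13.6 × 1.04 × (295 − 142) = 2164 kJ/min
Energy balance on cold side (adiabatic exchanger): Q = ṁ_c·Cp_c·(T_c,out − T_c,in)
ṁ_c = 2164 / [2.24 × (75.7 − 44.0)] = 30.476 kg/min

ṁ_c = 30.5 kg/min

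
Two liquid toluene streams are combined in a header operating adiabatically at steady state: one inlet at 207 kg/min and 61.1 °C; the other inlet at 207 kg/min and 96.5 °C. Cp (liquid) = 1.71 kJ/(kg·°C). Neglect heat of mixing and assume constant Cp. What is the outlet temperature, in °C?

Energy balance with Q = 0: Σ ṁᵢCp,ᵢ(T_out − Tᵢ) = 0
T_out = Σ ṁᵢCp,ᵢTᵢ / Σ ṁᵢCp,ᵢ
      = 55786 / 707.94 = 78.8 °C

T_out = 78.8 °C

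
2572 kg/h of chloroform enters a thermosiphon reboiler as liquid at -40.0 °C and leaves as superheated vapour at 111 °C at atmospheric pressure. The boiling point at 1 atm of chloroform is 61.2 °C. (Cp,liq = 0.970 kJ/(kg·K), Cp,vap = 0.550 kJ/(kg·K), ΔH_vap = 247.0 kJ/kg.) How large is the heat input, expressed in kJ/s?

Q = 266 kJ/s

liquid -40.0→61.2 °C: 98.164 kJ/kg
vaporisation at 61.2 °C: 247 kJ/kg
vapour 61.2→111 °C: 27.39 kJ/kg
Δh = 98.164 + 247 + 27.39 = 372.55 kJ/kg
Q = ṁ·Δh = 2572 kg/h × 372.55 kJ/kg = 958210 kJ/h
|Q| = 266.17 kW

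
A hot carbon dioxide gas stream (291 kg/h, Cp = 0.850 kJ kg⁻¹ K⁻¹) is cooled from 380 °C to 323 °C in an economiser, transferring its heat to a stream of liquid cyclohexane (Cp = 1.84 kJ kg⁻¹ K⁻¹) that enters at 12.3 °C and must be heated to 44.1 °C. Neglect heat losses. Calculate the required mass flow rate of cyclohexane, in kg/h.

Heat released by hot stream: Q = 291 × 0.850 × (380 − 323) = 14099 kJ/h
Energy balance on cold side (adiabatic exchanger): Q = ṁ_c·Cp_c·(T_c,out − T_c,in)
ṁ_c = 14099 / [1.84 × (44.1 − 12.3)] = 240.96 kg/h

ṁ_c = 241 kg/h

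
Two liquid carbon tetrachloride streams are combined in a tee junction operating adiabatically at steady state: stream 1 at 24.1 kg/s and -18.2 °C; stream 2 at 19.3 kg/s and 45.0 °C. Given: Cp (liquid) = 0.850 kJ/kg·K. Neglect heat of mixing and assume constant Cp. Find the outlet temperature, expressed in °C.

No heat crosses the boundary, so H_out = H_in.
Σ ṁᵢCp,ᵢTᵢ = 24.1×0.850×-18.2 + 19.3×0.850×45.0 = 365.4
Σ ṁᵢCp,ᵢ = 24.1×0.850 + 19.3×0.850 = 36.89
T_out = 365.4 / 36.89 = 9.9051 °C

T_out = 9.91 °C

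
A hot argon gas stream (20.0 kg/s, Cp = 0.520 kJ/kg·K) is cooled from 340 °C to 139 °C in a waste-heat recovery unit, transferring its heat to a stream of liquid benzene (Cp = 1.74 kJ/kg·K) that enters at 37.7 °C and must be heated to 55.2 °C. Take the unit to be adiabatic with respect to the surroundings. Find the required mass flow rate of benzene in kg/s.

ṁ_c = 68.7 kg/s

Heat released by hot stream: Q = 20.0 × 0.520 × (340 − 139) = 2090.4 kJ/s
Energy balance on cold side (adiabatic exchanger): Q = ṁ_c·Cp_c·(T_c,out − T_c,in)
ṁ_c = 2090.4 / [1.74 × (55.2 − 37.7)] = 68.65 kg/s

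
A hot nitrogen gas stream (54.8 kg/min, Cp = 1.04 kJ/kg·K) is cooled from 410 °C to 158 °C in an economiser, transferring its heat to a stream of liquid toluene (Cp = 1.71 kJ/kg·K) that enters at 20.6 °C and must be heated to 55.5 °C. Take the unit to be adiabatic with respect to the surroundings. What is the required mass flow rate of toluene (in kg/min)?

ṁ_c = 241 kg/min

Heat released by hot stream: Q = 54.8 × 1.04 × (410 − 158) = 14362 kJ/min
Energy balance on cold side (adiabatic exchanger): Q = ṁ_c·Cp_c·(T_c,out − T_c,in)
ṁ_c = 14362 / [1.71 × (55.5 − 20.6)] = 240.65 kg/min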